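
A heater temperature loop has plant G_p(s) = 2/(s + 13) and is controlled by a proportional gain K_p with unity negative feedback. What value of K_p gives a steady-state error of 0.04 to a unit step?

K_p = 156

Steady-state error for a unit step on this type-0 loop is 1/(1 + K_p·G_p(0)).
G_p(0) = 0.1538. Require 1/(1 + K_p·0.1538) = 0.04, so 1 + 0.1538·K_p = 25.
K_p = (25 − 1)/0.1538 = 156.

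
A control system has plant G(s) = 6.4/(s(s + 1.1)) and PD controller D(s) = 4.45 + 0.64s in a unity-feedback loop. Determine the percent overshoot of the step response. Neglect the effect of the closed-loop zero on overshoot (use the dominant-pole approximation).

17.4%

Forward path: (4.45 + 0.64s)·6.4/(s(s+1.1)). The closed-loop characteristic equation is s² + (1.1 + 6.4·0.64)s + 6.4·4.45 = 0.
That is s² + 5.196s + 28.48 = 0, so ω_n = 5.337 rad/s and ζ = 5.196/(2·5.337) = 0.4868.
%OS = 100·exp(−πζ/√(1−ζ²)) = 17.4%.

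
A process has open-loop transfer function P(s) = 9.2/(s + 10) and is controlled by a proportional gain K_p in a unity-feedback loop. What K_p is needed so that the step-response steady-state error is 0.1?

For a type-0 loop with proportional control, e_ss = 1/(1 + K_p·P(0)).
P(0) = 0.92. Require 1/(1 + K_p·0.92) = 0.1, so 1 + 0.92·K_p = 10.
K_p = (10 − 1)/0.92 = 9.78.

K_p = 9.78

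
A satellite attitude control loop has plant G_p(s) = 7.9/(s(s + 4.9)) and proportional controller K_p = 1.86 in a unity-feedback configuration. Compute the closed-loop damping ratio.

With unity feedback the closed-loop characteristic equation is s² + 4.9s + 1.86·7.9 = s² + 4.9s + 14.69 = 0.
Matching s² + 2ζω_n s + ω_n²: ω_n = √14.69 = 3.833 rad/s and 2ζω_n = 4.9, so ζ = 4.9/(2·3.833) = 0.639.

ζ = 0.639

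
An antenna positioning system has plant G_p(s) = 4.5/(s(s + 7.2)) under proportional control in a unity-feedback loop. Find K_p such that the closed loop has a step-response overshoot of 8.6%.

From %OS = 100·exp(−πζ/√(1−ζ²)) = 8.6%, ζ = −ln(0.086)/√(π²+ln²(0.086)) = 0.6155.
Characteristic equation s² + 7.2s + 4.5K_p = 0 gives ζ = 7.2/(2√(4.5K_p)).
Setting ζ = 0.6155: √(4.5K_p) = 7.2/(2·0.6155) = 5.849, so K_p = 34.21/4.5 = 7.6.

K_p = 7.6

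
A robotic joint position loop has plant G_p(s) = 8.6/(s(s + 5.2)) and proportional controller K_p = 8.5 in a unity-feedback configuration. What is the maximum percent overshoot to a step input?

36.7%

Closed-loop characteristic equation: s² + 5.2s + 73.1 = 0, so ω_n = 8.55 rad/s and ζ = 5.2/(2·8.55) = 0.3041.
%OS = 100·exp(−πζ/√(1−ζ²)) = 100·exp(−π·0.3041/√0.9075) = 36.7%.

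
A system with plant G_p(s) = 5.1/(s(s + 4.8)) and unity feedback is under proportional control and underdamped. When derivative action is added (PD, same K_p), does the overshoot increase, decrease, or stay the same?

The derivative term adds K·K_d to the s-coefficient of the characteristic equation, raising 2ζω_n while ω_n is unchanged; ζ increases, so overshoot decreases.

decrease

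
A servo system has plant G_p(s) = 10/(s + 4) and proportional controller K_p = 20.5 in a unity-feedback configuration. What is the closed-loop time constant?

τ = 0.00478 s

Closed-loop transfer function: T(s) = K_p·G_p(s)/(1 + K_p·G_p(s)) = 205/(s + 4 + 205) = 205/(s + 209).
Time constant τ = 1/209 = 0.00478 s.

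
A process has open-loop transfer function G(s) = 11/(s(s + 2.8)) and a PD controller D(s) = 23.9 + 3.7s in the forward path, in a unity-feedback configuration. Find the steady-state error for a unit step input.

The open loop D(s)G(s) has a pole at the origin (type 1), so the static position error constant is infinite and e_ss = 1/(1+∞) = 0.

0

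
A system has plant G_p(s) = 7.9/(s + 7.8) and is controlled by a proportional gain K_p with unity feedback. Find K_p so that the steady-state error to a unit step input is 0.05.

Steady-state error for a unit step on this type-0 loop is 1/(1 + K_p·G_p(0)).
G_p(0) = 1.013. Require 1/(1 + K_p·1.013) = 0.05, so 1 + 1.013·K_p = 20.
K_p = (20 − 1)/1.013 = 18.8.

K_p = 18.8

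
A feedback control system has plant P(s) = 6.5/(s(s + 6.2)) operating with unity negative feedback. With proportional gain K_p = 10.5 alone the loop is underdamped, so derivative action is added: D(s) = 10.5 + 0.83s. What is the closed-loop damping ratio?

Forward path: (10.5 + 0.83s)·6.5/(s(s+6.2)). The closed-loop characteristic equation is s² + (6.2 + 6.5·0.83)s + 6.5·10.5 = 0.
That is s² + 11.59s + 68.25 = 0, so ω_n = 8.261 rad/s and ζ = 11.59/(2·8.261) = 0.7018.

ζ = 0.702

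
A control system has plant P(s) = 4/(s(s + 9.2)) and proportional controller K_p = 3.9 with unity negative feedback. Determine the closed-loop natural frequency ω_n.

ω_n = 3.95 rad/s

With unity feedback the closed-loop characteristic equation is s² + 9.2s + 3.9·4 = s² + 9.2s + 15.6 = 0.
So ω_n² = 15.6 ⇒ ω_n = 3.95 rad/s, and ζ = 9.2/(2ω_n) = 1.16.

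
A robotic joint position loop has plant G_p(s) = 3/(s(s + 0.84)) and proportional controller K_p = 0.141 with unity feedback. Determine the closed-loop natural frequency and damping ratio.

1 + K_p·G_p(s) = 0 gives s² + 0.84s + 0.423 = 0.
So ω_n² = 0.423 ⇒ ω_n = 0.6504 rad/s, and ζ = 0.84/(2ω_n) = 0.646.

ω_n = 0.65 rad/s, ζ = 0.646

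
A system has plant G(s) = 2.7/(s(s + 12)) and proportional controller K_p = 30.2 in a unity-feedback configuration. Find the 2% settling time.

From 1 + K_pG(s) = 0: s² + 12s + 81.54 = 0 ⇒ ω_n = 9.03, ζ = 0.6645.
2% settling time T_s ≈ 4/(ζω_n) = 4/6 = 0.667 s.

T_s ≈ 0.667 s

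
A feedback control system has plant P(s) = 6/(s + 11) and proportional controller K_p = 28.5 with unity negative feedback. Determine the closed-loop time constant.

τ = 0.00549 s

Closed-loop transfer function: T(s) = K_p·P(s)/(1 + K_p·P(s)) = 171/(s + 11 + 171) = 171/(s + 182).
Time constant τ = 1/182 = 0.00549 s.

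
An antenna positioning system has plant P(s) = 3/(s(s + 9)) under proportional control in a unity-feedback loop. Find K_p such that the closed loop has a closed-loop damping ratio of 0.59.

K_p = 19.4

Closed-loop characteristic equation: s² + 9s + K_p·3 = 0.
So ω_n = √(3K_p) and 2ζω_n = 9, giving ζ = 9/(2√(3K_p)).
Setting ζ = 0.59: √(3K_p) = 9/(2·0.59) = 7.627, so K_p = 58.17/3 = 19.4.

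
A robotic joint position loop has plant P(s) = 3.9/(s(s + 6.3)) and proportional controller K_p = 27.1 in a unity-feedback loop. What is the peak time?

Closed-loop characteristic equation: s² + 6.3s + 105.7 = 0, so ω_n = 10.28 rad/s and ζ = 6.3/(2·10.28) = 0.3064.
Damped frequency ω_d = ω_n√(1−ζ²) = 9.786 rad/s, so peak time T_p = π/ω_d = 0.321 s.

T_p = 0.321 s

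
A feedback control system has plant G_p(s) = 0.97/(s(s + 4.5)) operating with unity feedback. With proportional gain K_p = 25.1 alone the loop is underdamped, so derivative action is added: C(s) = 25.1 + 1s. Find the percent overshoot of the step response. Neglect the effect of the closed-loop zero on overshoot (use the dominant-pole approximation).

12.3%

Forward path: (25.1 + 1s)·0.97/(s(s+4.5)). The closed-loop characteristic equation is s² + (4.5 + 0.97·1)s + 0.97·25.1 = 0.
That is s² + 5.47s + 24.35 = 0, so ω_n = 4.934 rad/s and ζ = 5.47/(2·4.934) = 0.5543.
%OS = 100·exp(−πζ/√(1−ζ²)) = 12.3%.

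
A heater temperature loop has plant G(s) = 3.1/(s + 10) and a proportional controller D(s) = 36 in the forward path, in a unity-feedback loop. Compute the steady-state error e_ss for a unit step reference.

The loop is type 0. Static position error constant K_pos = D(0)·G(0) = 36·0.31 = 11.16.
Steady-state error to a unit step: e_ss = 1/(1+K_pos) = 1/12.16 = 0.0822.

0.0822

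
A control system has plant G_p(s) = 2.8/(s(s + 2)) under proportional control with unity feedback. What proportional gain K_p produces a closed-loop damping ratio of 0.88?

K_p = 0.461

Closed-loop characteristic equation: s² + 2s + K_p·2.8 = 0.
So ω_n = √(2.8K_p) and 2ζω_n = 2, giving ζ = 2/(2√(2.8K_p)).
Setting ζ = 0.88: √(2.8K_p) = 2/(2·0.88) = 1.136, so K_p = 1.291/2.8 = 0.461.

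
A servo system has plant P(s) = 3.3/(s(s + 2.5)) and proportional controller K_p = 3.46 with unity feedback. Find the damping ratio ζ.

The closed-loop denominator is s(s+2.5) + 3.46·3.3 = s² + 2.5s + 11.42.
So ω_n² = 11.42 ⇒ ω_n = 3.379 rad/s, and ζ = 2.5/(2ω_n) = 0.37.

ζ = 0.37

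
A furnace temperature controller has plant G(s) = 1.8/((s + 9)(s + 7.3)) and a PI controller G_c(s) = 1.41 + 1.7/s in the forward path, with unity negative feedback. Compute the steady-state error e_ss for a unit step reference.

The open loop G_c(s)G(s) has a pole at the origin (type 1), so the static position error constant is infinite and e_ss = 1/(1+∞) = 0.

0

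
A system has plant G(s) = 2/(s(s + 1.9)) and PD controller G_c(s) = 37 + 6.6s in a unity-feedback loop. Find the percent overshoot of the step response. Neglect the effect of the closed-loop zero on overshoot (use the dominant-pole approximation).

0.317%

Forward path: (37 + 6.6s)·2/(s(s+1.9)). The closed-loop characteristic equation is s² + (1.9 + 2·6.6)s + 2·37 = 0.
That is s² + 15.1s + 74 = 0, so ω_n = 8.602 rad/s and ζ = 15.1/(2·8.602) = 0.8777.
%OS = 100·exp(−πζ/√(1−ζ²)) = 0.317%.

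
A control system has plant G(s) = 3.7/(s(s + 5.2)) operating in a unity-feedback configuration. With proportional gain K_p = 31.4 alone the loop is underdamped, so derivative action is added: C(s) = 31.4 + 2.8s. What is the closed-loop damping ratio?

Forward path: (31.4 + 2.8s)·3.7/(s(s+5.2)). The closed-loop characteristic equation is s² + (5.2 + 3.7·2.8)s + 3.7·31.4 = 0.
That is s² + 15.56s + 116.2 = 0, so ω_n = 10.78 rad/s and ζ = 15.56/(2·10.78) = 0.7218.

ζ = 0.722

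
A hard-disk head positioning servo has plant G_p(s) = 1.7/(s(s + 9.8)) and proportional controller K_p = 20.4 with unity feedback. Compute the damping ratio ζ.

ζ = 0.832

1 + K_p·G_p(s) = 0 gives s² + 9.8s + 34.68 = 0.
Matching s² + 2ζω_n s + ω_n²: ω_n = √34.68 = 5.889 rad/s and 2ζω_n = 9.8, so ζ = 9.8/(2·5.889) = 0.832.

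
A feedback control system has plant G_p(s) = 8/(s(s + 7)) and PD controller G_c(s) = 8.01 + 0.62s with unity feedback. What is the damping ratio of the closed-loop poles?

Forward path: (8.01 + 0.62s)·8/(s(s+7)). The closed-loop characteristic equation is s² + (7 + 8·0.62)s + 8·8.01 = 0.
That is s² + 11.96s + 64.08 = 0, so ω_n = 8.005 rad/s and ζ = 11.96/(2·8.005) = 0.747.

ζ = 0.747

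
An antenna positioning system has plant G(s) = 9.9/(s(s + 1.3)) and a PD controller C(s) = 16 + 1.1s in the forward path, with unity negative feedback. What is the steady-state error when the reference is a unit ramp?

The loop has one pole at the origin (type 1). Velocity error constant K_v = lim_{s→0} s·C(s)G(s) = 16·9.9/1.3 = 121.8.
Steady-state error to a unit ramp: e_ss = 1/K_v = 0.00821.

0.00821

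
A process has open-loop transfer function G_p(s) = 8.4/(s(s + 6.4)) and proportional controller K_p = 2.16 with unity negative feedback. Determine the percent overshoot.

Closed-loop characteristic equation: s² + 6.4s + 18.14 = 0, so ω_n = 4.26 rad/s and ζ = 6.4/(2·4.26) = 0.7512.
%OS = 100·exp(−πζ/√(1−ζ²)) = 100·exp(−π·0.7512/√0.4356) = 2.8%.

2.8%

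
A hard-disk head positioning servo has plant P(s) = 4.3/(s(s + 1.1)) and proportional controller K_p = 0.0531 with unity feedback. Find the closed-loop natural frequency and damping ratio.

The closed-loop denominator is s(s+1.1) + 0.0531·4.3 = s² + 1.1s + 0.2283.
So ω_n² = 0.2283 ⇒ ω_n = 0.4778 rad/s, and ζ = 1.1/(2ω_n) = 1.15.

ω_n = 0.478 rad/s, ζ = 1.15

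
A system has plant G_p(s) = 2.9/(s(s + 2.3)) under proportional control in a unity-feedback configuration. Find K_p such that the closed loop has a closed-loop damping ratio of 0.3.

Closed-loop characteristic equation: s² + 2.3s + K_p·2.9 = 0.
So ω_n = √(2.9K_p) and 2ζω_n = 2.3, giving ζ = 2.3/(2√(2.9K_p)).
Setting ζ = 0.3: √(2.9K_p) = 2.3/(2·0.3) = 3.833, so K_p = 14.69/2.9 = 5.07.

K_p = 5.07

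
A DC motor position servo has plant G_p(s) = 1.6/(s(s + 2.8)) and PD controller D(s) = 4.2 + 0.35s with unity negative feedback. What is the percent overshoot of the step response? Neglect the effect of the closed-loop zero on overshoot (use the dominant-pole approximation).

Forward path: (4.2 + 0.35s)·1.6/(s(s+2.8)). The closed-loop characteristic equation is s² + (2.8 + 1.6·0.35)s + 1.6·4.2 = 0.
That is s² + 3.36s + 6.72 = 0, so ω_n = 2.592 rad/s and ζ = 3.36/(2·2.592) = 0.6481.
%OS = 100·exp(−πζ/√(1−ζ²)) = 6.9%.

6.9%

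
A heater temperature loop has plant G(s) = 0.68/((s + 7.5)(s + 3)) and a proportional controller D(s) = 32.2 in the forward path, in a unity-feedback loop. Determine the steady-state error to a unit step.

0.507

The loop is type 0. Static position error constant K_pos = D(0)·G(0) = 32.2·0.03022 = 0.9732.
Steady-state error to a unit step: e_ss = 1/(1+K_pos) = 1/1.973 = 0.507.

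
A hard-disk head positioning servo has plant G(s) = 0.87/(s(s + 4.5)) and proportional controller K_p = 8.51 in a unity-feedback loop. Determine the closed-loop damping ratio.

ζ = 0.827

The closed-loop denominator is s(s+4.5) + 8.51·0.87 = s² + 4.5s + 7.404.
So ω_n² = 7.404 ⇒ ω_n = 2.721 rad/s, and ζ = 4.5/(2ω_n) = 0.827.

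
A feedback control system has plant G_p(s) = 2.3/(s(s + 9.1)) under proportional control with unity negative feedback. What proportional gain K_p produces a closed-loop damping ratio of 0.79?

Closed-loop characteristic equation: s² + 9.1s + K_p·2.3 = 0.
So ω_n = √(2.3K_p) and 2ζω_n = 9.1, giving ζ = 9.1/(2√(2.3K_p)).
Setting ζ = 0.79: √(2.3K_p) = 9.1/(2·0.79) = 5.759, so K_p = 33.17/2.3 = 14.4.

K_p = 14.4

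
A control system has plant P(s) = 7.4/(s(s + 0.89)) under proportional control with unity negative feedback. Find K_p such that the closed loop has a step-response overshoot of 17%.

From %OS = 100·exp(−πζ/√(1−ζ²)) = 17%, ζ = −ln(0.17)/√(π²+ln²(0.17)) = 0.4913.
Characteristic equation s² + 0.89s + 7.4K_p = 0 gives ζ = 0.89/(2√(7.4K_p)).
Setting ζ = 0.4913: √(7.4K_p) = 0.89/(2·0.4913) = 0.9058, so K_p = 0.8205/7.4 = 0.111.

K_p = 0.111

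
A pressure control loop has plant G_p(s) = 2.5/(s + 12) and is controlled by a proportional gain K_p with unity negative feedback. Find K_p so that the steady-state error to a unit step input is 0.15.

For a type-0 loop with proportional control, e_ss = 1/(1 + K_p·G_p(0)).
G_p(0) = 0.2083. Require 1/(1 + K_p·0.2083) = 0.15, so 1 + 0.2083·K_p = 6.667.
K_p = (6.667 − 1)/0.2083 = 27.2.

K_p = 27.2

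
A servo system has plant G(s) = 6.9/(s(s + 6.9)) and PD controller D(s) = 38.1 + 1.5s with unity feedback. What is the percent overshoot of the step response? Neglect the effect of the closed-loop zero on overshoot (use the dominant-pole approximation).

13.9%

Forward path: (38.1 + 1.5s)·6.9/(s(s+6.9)). The closed-loop characteristic equation is s² + (6.9 + 6.9·1.5)s + 6.9·38.1 = 0.
That is s² + 17.25s + 262.9 = 0, so ω_n = 16.21 rad/s and ζ = 17.25/(2·16.21) = 0.532.
%OS = 100·exp(−πζ/√(1−ζ²)) = 13.9%.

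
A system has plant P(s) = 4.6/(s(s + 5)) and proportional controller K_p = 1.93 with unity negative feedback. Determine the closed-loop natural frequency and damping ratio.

ω_n = 2.98 rad/s, ζ = 0.839

With unity feedback the closed-loop characteristic equation is s² + 5s + 1.93·4.6 = s² + 5s + 8.878 = 0.
So ω_n² = 8.878 ⇒ ω_n = 2.98 rad/s, and ζ = 5/(2ω_n) = 0.839.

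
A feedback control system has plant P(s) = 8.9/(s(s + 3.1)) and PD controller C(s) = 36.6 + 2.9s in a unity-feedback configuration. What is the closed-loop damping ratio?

Forward path: (36.6 + 2.9s)·8.9/(s(s+3.1)). The closed-loop characteristic equation is s² + (3.1 + 8.9·2.9)s + 8.9·36.6 = 0.
That is s² + 28.91s + 325.7 = 0, so ω_n = 18.05 rad/s and ζ = 28.91/(2·18.05) = 0.8009.

ζ = 0.801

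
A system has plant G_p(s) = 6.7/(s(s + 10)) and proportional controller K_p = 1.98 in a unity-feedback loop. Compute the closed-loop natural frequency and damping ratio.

The closed-loop denominator is s(s+10) + 1.98·6.7 = s² + 10s + 13.27.
So ω_n² = 13.27 ⇒ ω_n = 3.642 rad/s, and ζ = 10/(2ω_n) = 1.37.

ω_n = 3.64 rad/s, ζ = 1.37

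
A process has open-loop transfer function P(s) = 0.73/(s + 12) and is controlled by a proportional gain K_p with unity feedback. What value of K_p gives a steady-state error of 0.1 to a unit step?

K_p = 148

For a type-0 loop with proportional control, e_ss = 1/(1 + K_p·P(0)).
P(0) = 0.06083. Require 1/(1 + K_p·0.06083) = 0.1, so 1 + 0.06083·K_p = 10.
K_p = (10 − 1)/0.06083 = 148.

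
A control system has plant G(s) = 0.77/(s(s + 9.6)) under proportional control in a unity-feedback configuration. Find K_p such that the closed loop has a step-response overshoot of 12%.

K_p = 95.6

From %OS = 100·exp(−πζ/√(1−ζ²)) = 12%, ζ = −ln(0.12)/√(π²+ln²(0.12)) = 0.5594.
Characteristic equation s² + 9.6s + 0.77K_p = 0 gives ζ = 9.6/(2√(0.77K_p)).
Setting ζ = 0.5594: √(0.77K_p) = 9.6/(2·0.5594) = 8.58, so K_p = 73.62/0.77 = 95.6.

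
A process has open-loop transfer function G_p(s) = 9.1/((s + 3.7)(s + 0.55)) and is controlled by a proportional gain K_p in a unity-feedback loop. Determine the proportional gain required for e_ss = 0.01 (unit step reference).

For a type-0 loop with proportional control, e_ss = 1/(1 + K_p·G_p(0)).
G_p(0) = 4.472. Require 1/(1 + K_p·4.472) = 0.01, so 1 + 4.472·K_p = 100.
K_p = (100 − 1)/4.472 = 22.1.

K_p = 22.1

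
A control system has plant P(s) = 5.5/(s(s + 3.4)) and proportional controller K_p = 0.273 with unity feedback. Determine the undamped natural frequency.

The closed-loop denominator is s(s+3.4) + 0.273·5.5 = s² + 3.4s + 1.502.
So ω_n² = 1.502 ⇒ ω_n = 1.225 rad/s, and ζ = 3.4/(2ω_n) = 1.39.

ω_n = 1.23 rad/s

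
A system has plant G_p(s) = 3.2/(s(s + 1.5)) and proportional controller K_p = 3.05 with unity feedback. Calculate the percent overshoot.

46%

The closed-loop denominator s² + 1.5s + 9.76 gives ω_n = √9.76 = 3.124 and ζ = 1.5/(2ω_n) = 0.2401.
%OS = 100·exp(−πζ/√(1−ζ²)) = 100·exp(−π·0.2401/√0.9424) = 46%.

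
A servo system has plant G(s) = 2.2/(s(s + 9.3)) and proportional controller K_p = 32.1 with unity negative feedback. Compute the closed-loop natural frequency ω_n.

The closed-loop denominator is s(s+9.3) + 32.1·2.2 = s² + 9.3s + 70.62.
Matching s² + 2ζω_n s + ω_n²: ω_n = √70.62 = 8.404 rad/s and 2ζω_n = 9.3, so ζ = 9.3/(2·8.404) = 0.553.

ω_n = 8.4 rad/s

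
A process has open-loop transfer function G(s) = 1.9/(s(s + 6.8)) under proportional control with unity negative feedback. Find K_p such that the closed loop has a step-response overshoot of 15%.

From %OS = 100·exp(−πζ/√(1−ζ²)) = 15%, ζ = −ln(0.15)/√(π²+ln²(0.15)) = 0.5169.
Characteristic equation s² + 6.8s + 1.9K_p = 0 gives ζ = 6.8/(2√(1.9K_p)).
Setting ζ = 0.5169: √(1.9K_p) = 6.8/(2·0.5169) = 6.577, so K_p = 43.26/1.9 = 22.8.

K_p = 22.8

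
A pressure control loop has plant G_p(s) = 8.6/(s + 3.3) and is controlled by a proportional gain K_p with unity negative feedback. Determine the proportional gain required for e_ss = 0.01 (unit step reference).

K_p = 38

The loop is type 0, so e_ss(step) = 1/(1 + K_pos) with K_pos = K_p·G_p(0).
G_p(0) = 2.606. Require 1/(1 + K_p·2.606) = 0.01, so 1 + 2.606·K_p = 100.
K_p = (100 − 1)/2.606 = 38.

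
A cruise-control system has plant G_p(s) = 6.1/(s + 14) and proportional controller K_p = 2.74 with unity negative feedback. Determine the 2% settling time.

T_s ≈ 0.13 s

Closed-loop transfer function: T(s) = K_p·G_p(s)/(1 + K_p·G_p(s)) = 16.71/(s + 14 + 16.71) = 16.71/(s + 30.71).
Time constant τ = 1/30.71 = 0.03256 s, so the 2% settling time is about 4τ = 0.13 s.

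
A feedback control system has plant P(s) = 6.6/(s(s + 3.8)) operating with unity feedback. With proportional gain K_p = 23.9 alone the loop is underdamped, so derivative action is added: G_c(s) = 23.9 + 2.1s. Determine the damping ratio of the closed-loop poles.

Forward path: (23.9 + 2.1s)·6.6/(s(s+3.8)). The closed-loop characteristic equation is s² + (3.8 + 6.6·2.1)s + 6.6·23.9 = 0.
That is s² + 17.66s + 157.7 = 0, so ω_n = 12.56 rad/s and ζ = 17.66/(2·12.56) = 0.7031.

ζ = 0.703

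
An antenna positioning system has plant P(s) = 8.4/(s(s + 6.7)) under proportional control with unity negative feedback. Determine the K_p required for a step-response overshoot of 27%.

K_p = 9.03

From %OS = 100·exp(−πζ/√(1−ζ²)) = 27%, ζ = −ln(0.27)/√(π²+ln²(0.27)) = 0.3847.
Characteristic equation s² + 6.7s + 8.4K_p = 0 gives ζ = 6.7/(2√(8.4K_p)).
Setting ζ = 0.3847: √(8.4K_p) = 6.7/(2·0.3847) = 8.708, so K_p = 75.83/8.4 = 9.03.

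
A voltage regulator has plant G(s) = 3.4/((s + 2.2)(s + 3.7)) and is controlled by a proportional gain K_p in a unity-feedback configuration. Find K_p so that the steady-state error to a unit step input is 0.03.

K_p = 77.4

Steady-state error for a unit step on this type-0 loop is 1/(1 + K_p·G(0)).
G(0) = 0.4177. Require 1/(1 + K_p·0.4177) = 0.03, so 1 + 0.4177·K_p = 33.33.
K_p = (33.33 − 1)/0.4177 = 77.4.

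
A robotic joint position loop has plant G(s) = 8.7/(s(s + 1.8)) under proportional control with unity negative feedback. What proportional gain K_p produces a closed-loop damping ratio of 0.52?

Closed-loop characteristic equation: s² + 1.8s + K_p·8.7 = 0.
So ω_n = √(8.7K_p) and 2ζω_n = 1.8, giving ζ = 1.8/(2√(8.7K_p)).
Setting ζ = 0.52: √(8.7K_p) = 1.8/(2·0.52) = 1.731, so K_p = 2.996/8.7 = 0.344.

K_p = 0.344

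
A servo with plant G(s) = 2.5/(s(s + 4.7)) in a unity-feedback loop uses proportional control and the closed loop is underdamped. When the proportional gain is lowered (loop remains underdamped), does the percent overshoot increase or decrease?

decrease

ζ = 4.7/(2√(2.5K_p)) rises as K_p falls; higher damping means less overshoot.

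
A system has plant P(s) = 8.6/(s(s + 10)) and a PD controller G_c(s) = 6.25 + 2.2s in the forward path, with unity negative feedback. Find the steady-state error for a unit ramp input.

The loop has one pole at the origin (type 1). Velocity error constant K_v = lim_{s→0} s·G_c(s)P(s) = 6.25·8.6/10 = 5.375.
Steady-state error to a unit ramp: e_ss = 1/K_v = 0.186.

0.186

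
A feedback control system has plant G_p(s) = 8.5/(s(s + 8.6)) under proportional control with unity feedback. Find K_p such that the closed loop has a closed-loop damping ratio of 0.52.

Closed-loop characteristic equation: s² + 8.6s + K_p·8.5 = 0.
So ω_n = √(8.5K_p) and 2ζω_n = 8.6, giving ζ = 8.6/(2√(8.5K_p)).
Setting ζ = 0.52: √(8.5K_p) = 8.6/(2·0.52) = 8.269, so K_p = 68.38/8.5 = 8.04.

K_p = 8.04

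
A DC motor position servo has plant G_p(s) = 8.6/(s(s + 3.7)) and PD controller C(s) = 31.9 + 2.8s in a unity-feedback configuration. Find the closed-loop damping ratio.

Forward path: (31.9 + 2.8s)·8.6/(s(s+3.7)). The closed-loop characteristic equation is s² + (3.7 + 8.6·2.8)s + 8.6·31.9 = 0.
That is s² + 27.78s + 274.3 = 0, so ω_n = 16.56 rad/s and ζ = 27.78/(2·16.56) = 0.8386.

ζ = 0.839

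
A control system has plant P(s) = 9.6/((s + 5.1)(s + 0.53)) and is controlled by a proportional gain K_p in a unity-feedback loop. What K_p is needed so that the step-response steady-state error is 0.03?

K_p = 9.1

Steady-state error for a unit step on this type-0 loop is 1/(1 + K_p·P(0)).
P(0) = 3.552. Require 1/(1 + K_p·3.552) = 0.03, so 1 + 3.552·K_p = 33.33.
K_p = (33.33 − 1)/3.552 = 9.1.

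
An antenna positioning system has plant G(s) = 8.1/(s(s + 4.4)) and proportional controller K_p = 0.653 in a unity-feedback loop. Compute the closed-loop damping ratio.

ζ = 0.957

With unity feedback the closed-loop characteristic equation is s² + 4.4s + 0.653·8.1 = s² + 4.4s + 5.289 = 0.
Matching s² + 2ζω_n s + ω_n²: ω_n = √5.289 = 2.3 rad/s and 2ζω_n = 4.4, so ζ = 4.4/(2·2.3) = 0.957.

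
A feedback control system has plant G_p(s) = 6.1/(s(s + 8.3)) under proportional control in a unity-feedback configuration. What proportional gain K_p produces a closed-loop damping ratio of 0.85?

Closed-loop characteristic equation: s² + 8.3s + K_p·6.1 = 0.
So ω_n = √(6.1K_p) and 2ζω_n = 8.3, giving ζ = 8.3/(2√(6.1K_p)).
Setting ζ = 0.85: √(6.1K_p) = 8.3/(2·0.85) = 4.882, so K_p = 23.84/6.1 = 3.91.

K_p = 3.91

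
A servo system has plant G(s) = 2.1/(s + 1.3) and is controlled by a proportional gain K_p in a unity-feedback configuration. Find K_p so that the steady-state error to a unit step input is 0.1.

Steady-state error for a unit step on this type-0 loop is 1/(1 + K_p·G(0)).
G(0) = 1.615. Require 1/(1 + K_p·1.615) = 0.1, so 1 + 1.615·K_p = 10.
K_p = (10 − 1)/1.615 = 5.57.

K_p = 5.57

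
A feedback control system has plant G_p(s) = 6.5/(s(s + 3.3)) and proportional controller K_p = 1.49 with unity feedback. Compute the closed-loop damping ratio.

ζ = 0.53

With unity feedback the closed-loop characteristic equation is s² + 3.3s + 1.49·6.5 = s² + 3.3s + 9.685 = 0.
Matching s² + 2ζω_n s + ω_n²: ω_n = √9.685 = 3.112 rad/s and 2ζω_n = 3.3, so ζ = 3.3/(2·3.112) = 0.53.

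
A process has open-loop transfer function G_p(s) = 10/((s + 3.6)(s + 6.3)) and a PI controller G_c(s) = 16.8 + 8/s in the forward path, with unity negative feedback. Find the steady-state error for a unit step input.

0

The open loop G_c(s)G_p(s) has a pole at the origin (type 1), so the static position error constant is infinite and e_ss = 1/(1+∞) = 0.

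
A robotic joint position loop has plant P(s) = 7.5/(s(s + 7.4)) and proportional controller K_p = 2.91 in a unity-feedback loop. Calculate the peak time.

From 1 + K_pP(s) = 0: s² + 7.4s + 21.83 = 0 ⇒ ω_n = 4.672, ζ = 0.792.
Damped frequency ω_d = ω_n√(1−ζ²) = 2.852 rad/s, so peak time T_p = π/ω_d = 1.1 s.

T_p = 1.1 s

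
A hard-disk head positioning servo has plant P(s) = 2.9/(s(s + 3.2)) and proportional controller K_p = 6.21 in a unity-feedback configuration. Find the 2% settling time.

Closed-loop characteristic equation: s² + 3.2s + 18.01 = 0, so ω_n = 4.244 rad/s and ζ = 3.2/(2·4.244) = 0.377.
2% settling time T_s ≈ 4/(ζω_n) = 4/1.6 = 2.5 s.

T_s ≈ 2.5 s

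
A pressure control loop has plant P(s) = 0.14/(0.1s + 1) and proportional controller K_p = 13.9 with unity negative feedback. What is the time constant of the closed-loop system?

τ = 0.0339 s

Closed loop: T(s) = K_p·P/(1+K_p·P) = 1.946/(0.1s + 1 + 1.946), with pole at s = −(1 + 1.946)/0.1 = −29.46.
Closed-loop time constant τ = 1/29.46 = 0.0339 s.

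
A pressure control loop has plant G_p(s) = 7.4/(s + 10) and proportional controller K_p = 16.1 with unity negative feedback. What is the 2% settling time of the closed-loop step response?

T_s ≈ 0.031 s

Closed-loop transfer function: T(s) = K_p·G_p(s)/(1 + K_p·G_p(s)) = 119.1/(s + 10 + 119.1) = 119.1/(s + 129.1).
Time constant τ = 1/129.1 = 0.007744 s, so the 2% settling time is about 4τ = 0.031 s.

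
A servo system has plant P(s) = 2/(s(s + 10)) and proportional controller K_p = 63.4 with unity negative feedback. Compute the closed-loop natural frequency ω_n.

With unity feedback the closed-loop characteristic equation is s² + 10s + 63.4·2 = s² + 10s + 126.8 = 0.
Matching s² + 2ζω_n s + ω_n²: ω_n = √126.8 = 11.26 rad/s and 2ζω_n = 10, so ζ = 10/(2·11.26) = 0.444.

ω_n = 11.3 rad/s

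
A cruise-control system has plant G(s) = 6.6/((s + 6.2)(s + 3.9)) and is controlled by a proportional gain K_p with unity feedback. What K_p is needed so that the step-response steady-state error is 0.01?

K_p = 363

Steady-state error for a unit step on this type-0 loop is 1/(1 + K_p·G(0)).
G(0) = 0.273. Require 1/(1 + K_p·0.273) = 0.01, so 1 + 0.273·K_p = 100.
K_p = (100 − 1)/0.273 = 363.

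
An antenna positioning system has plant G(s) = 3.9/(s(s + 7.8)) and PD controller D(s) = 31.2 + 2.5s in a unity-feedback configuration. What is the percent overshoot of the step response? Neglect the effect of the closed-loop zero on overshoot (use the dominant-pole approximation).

1.62%

Forward path: (31.2 + 2.5s)·3.9/(s(s+7.8)). The closed-loop characteristic equation is s² + (7.8 + 3.9·2.5)s + 3.9·31.2 = 0.
That is s² + 17.55s + 121.7 = 0, so ω_n = 11.03 rad/s and ζ = 17.55/(2·11.03) = 0.7955.
%OS = 100·exp(−πζ/√(1−ζ²)) = 1.62%.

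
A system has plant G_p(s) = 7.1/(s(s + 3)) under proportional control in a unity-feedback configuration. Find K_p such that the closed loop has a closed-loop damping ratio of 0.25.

Closed-loop characteristic equation: s² + 3s + K_p·7.1 = 0.
So ω_n = √(7.1K_p) and 2ζω_n = 3, giving ζ = 3/(2√(7.1K_p)).
Setting ζ = 0.25: √(7.1K_p) = 3/(2·0.25) = 6, so K_p = 36/7.1 = 5.07.

K_p = 5.07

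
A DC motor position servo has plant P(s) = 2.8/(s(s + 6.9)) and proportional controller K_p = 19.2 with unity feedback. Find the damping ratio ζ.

1 + K_p·P(s) = 0 gives s² + 6.9s + 53.76 = 0.
Matching s² + 2ζω_n s + ω_n²: ω_n = √53.76 = 7.332 rad/s and 2ζω_n = 6.9, so ζ = 6.9/(2·7.332) = 0.471.

ζ = 0.471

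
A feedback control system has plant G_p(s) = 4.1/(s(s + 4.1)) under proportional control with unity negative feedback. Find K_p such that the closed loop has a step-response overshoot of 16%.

From %OS = 100·exp(−πζ/√(1−ζ²)) = 16%, ζ = −ln(0.16)/√(π²+ln²(0.16)) = 0.5039.
Characteristic equation s² + 4.1s + 4.1K_p = 0 gives ζ = 4.1/(2√(4.1K_p)).
Setting ζ = 0.5039: √(4.1K_p) = 4.1/(2·0.5039) = 4.069, so K_p = 16.55/4.1 = 4.04.

K_p = 4.04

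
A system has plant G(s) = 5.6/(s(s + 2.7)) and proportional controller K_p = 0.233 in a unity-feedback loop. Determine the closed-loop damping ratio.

ζ = 1.18

1 + K_p·G(s) = 0 gives s² + 2.7s + 1.305 = 0.
So ω_n² = 1.305 ⇒ ω_n = 1.142 rad/s, and ζ = 2.7/(2ω_n) = 1.18.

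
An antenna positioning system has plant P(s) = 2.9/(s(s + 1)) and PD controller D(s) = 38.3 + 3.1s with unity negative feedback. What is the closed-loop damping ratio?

Forward path: (38.3 + 3.1s)·2.9/(s(s+1)). The closed-loop characteristic equation is s² + (1 + 2.9·3.1)s + 2.9·38.3 = 0.
That is s² + 9.99s + 111.1 = 0, so ω_n = 10.54 rad/s and ζ = 9.99/(2·10.54) = 0.474.

ζ = 0.474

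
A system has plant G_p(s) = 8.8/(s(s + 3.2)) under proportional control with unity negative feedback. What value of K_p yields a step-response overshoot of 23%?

From %OS = 100·exp(−πζ/√(1−ζ²)) = 23%, ζ = −ln(0.23)/√(π²+ln²(0.23)) = 0.4237.
Characteristic equation s² + 3.2s + 8.8K_p = 0 gives ζ = 3.2/(2√(8.8K_p)).
Setting ζ = 0.4237: √(8.8K_p) = 3.2/(2·0.4237) = 3.776, so K_p = 14.26/8.8 = 1.62.

K_p = 1.62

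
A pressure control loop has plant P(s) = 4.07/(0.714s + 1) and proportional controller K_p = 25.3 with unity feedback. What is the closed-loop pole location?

s = -145.6

Closed loop: T(s) = K_p·P/(1+K_p·P) = 103/(0.714s + 1 + 103), with pole at s = −(1 + 103)/0.714 = −145.6.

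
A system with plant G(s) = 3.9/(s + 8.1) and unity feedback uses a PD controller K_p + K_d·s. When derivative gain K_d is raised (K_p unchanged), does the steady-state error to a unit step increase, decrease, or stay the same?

K_d affects only the transient (the s-coefficient); the DC loop gain, and hence e_ss, depends only on K_p.

unchanged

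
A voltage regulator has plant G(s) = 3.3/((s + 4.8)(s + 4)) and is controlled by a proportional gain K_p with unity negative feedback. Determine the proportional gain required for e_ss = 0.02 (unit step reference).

The loop is type 0, so e_ss(step) = 1/(1 + K_pos) with K_pos = K_p·G(0).
G(0) = 0.1719. Require 1/(1 + K_p·0.1719) = 0.02, so 1 + 0.1719·K_p = 50.
K_p = (50 − 1)/0.1719 = 285.

K_p = 285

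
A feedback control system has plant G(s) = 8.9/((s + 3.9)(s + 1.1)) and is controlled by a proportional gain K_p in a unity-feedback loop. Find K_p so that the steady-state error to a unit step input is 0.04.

K_p = 11.6

The loop is type 0, so e_ss(step) = 1/(1 + K_pos) with K_pos = K_p·G(0).
G(0) = 2.075. Require 1/(1 + K_p·2.075) = 0.04, so 1 + 2.075·K_p = 25.
K_p = (25 − 1)/2.075 = 11.6.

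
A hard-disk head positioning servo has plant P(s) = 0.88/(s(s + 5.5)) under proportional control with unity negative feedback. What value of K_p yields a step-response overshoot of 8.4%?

From %OS = 100·exp(−πζ/√(1−ζ²)) = 8.4%, ζ = −ln(0.084)/√(π²+ln²(0.084)) = 0.6191.
Characteristic equation s² + 5.5s + 0.88K_p = 0 gives ζ = 5.5/(2√(0.88K_p)).
Setting ζ = 0.6191: √(0.88K_p) = 5.5/(2·0.6191) = 4.442, so K_p = 19.73/0.88 = 22.4.

K_p = 22.4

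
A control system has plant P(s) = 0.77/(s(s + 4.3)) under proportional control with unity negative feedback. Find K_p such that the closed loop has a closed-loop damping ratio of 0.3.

Closed-loop characteristic equation: s² + 4.3s + K_p·0.77 = 0.
So ω_n = √(0.77K_p) and 2ζω_n = 4.3, giving ζ = 4.3/(2√(0.77K_p)).
Setting ζ = 0.3: √(0.77K_p) = 4.3/(2·0.3) = 7.167, so K_p = 51.36/0.77 = 66.7.

K_p = 66.7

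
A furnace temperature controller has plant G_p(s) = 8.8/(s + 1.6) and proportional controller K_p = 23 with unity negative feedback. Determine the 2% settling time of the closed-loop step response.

T_s ≈ 0.0196 s

Closed-loop transfer function: T(s) = K_p·G_p(s)/(1 + K_p·G_p(s)) = 202.4/(s + 1.6 + 202.4) = 202.4/(s + 204).
Time constant τ = 1/204 = 0.004902 s, so the 2% settling time is about 4τ = 0.0196 s.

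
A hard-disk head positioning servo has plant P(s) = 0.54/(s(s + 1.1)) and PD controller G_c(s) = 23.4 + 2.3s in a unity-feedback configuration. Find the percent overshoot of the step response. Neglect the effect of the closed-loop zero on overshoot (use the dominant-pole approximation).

Forward path: (23.4 + 2.3s)·0.54/(s(s+1.1)). The closed-loop characteristic equation is s² + (1.1 + 0.54·2.3)s + 0.54·23.4 = 0.
That is s² + 2.342s + 12.64 = 0, so ω_n = 3.555 rad/s and ζ = 2.342/(2·3.555) = 0.3294.
%OS = 100·exp(−πζ/√(1−ζ²)) = 33.4%.

33.4%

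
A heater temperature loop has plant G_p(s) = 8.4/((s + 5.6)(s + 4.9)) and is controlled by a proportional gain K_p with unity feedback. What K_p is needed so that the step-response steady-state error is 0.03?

K_p = 106

For a type-0 loop with proportional control, e_ss = 1/(1 + K_p·G_p(0)).
G_p(0) = 0.3061. Require 1/(1 + K_p·0.3061) = 0.03, so 1 + 0.3061·K_p = 33.33.
K_p = (33.33 − 1)/0.3061 = 106.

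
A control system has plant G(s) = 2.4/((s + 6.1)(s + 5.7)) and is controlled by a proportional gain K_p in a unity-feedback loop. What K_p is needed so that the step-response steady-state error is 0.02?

For a type-0 loop with proportional control, e_ss = 1/(1 + K_p·G(0)).
G(0) = 0.06903. Require 1/(1 + K_p·0.06903) = 0.02, so 1 + 0.06903·K_p = 50.
K_p = (50 − 1)/0.06903 = 710.

K_p = 710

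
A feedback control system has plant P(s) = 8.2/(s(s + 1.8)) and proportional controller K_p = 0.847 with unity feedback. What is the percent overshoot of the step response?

The closed-loop denominator s² + 1.8s + 6.945 gives ω_n = √6.945 = 2.635 and ζ = 1.8/(2ω_n) = 0.3415.
%OS = 100·exp(−πζ/√(1−ζ²)) = 100·exp(−π·0.3415/√0.8834) = 31.9%.

31.9%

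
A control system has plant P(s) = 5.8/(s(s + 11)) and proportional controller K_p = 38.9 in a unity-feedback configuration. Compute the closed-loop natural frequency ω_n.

1 + K_p·P(s) = 0 gives s² + 11s + 225.6 = 0.
Matching s² + 2ζω_n s + ω_n²: ω_n = √225.6 = 15.02 rad/s and 2ζω_n = 11, so ζ = 11/(2·15.02) = 0.366.

ω_n = 15 rad/s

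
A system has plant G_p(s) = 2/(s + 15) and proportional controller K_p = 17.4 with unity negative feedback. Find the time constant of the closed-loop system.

Closed-loop transfer function: T(s) = K_p·G_p(s)/(1 + K_p·G_p(s)) = 34.8/(s + 15 + 34.8) = 34.8/(s + 49.8).
Time constant τ = 1/49.8 = 0.0201 s.

τ = 0.0201 s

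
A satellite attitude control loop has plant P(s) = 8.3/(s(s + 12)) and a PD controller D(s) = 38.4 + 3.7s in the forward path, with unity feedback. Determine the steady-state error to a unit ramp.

The loop has one pole at the origin (type 1). Velocity error constant K_v = lim_{s→0} s·D(s)P(s) = 38.4·8.3/12 = 26.56.
Steady-state error to a unit ramp: e_ss = 1/K_v = 0.0377.

0.0377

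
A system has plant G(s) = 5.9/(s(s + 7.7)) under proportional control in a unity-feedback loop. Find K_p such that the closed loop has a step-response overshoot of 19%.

K_p = 11.5

From %OS = 100·exp(−πζ/√(1−ζ²)) = 19%, ζ = −ln(0.19)/√(π²+ln²(0.19)) = 0.4673.
Characteristic equation s² + 7.7s + 5.9K_p = 0 gives ζ = 7.7/(2√(5.9K_p)).
Setting ζ = 0.4673: √(5.9K_p) = 7.7/(2·0.4673) = 8.238, so K_p = 67.86/5.9 = 11.5.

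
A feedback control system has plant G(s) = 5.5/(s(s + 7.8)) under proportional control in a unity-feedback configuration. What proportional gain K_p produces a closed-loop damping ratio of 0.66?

K_p = 6.35

Closed-loop characteristic equation: s² + 7.8s + K_p·5.5 = 0.
So ω_n = √(5.5K_p) and 2ζω_n = 7.8, giving ζ = 7.8/(2√(5.5K_p)).
Setting ζ = 0.66: √(5.5K_p) = 7.8/(2·0.66) = 5.909, so K_p = 34.92/5.5 = 6.35.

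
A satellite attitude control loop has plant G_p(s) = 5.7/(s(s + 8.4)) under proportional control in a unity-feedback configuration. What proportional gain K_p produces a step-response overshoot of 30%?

From %OS = 100·exp(−πζ/√(1−ζ²)) = 30%, ζ = −ln(0.3)/√(π²+ln²(0.3)) = 0.3579.
Characteristic equation s² + 8.4s + 5.7K_p = 0 gives ζ = 8.4/(2√(5.7K_p)).
Setting ζ = 0.3579: √(5.7K_p) = 8.4/(2·0.3579) = 11.74, so K_p = 137.7/5.7 = 24.2.

K_p = 24.2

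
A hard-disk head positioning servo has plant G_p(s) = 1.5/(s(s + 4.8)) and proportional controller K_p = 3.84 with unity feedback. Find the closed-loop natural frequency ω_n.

With unity feedback the closed-loop characteristic equation is s² + 4.8s + 3.84·1.5 = s² + 4.8s + 5.76 = 0.
Matching s² + 2ζω_n s + ω_n²: ω_n = √5.76 = 2.4 rad/s and 2ζω_n = 4.8, so ζ = 4.8/(2·2.4) = 1.

ω_n = 2.4 rad/s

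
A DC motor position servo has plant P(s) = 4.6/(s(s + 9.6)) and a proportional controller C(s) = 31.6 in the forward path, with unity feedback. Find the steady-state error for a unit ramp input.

The loop has one pole at the origin (type 1). Velocity error constant K_v = lim_{s→0} s·C(s)P(s) = 31.6·4.6/9.6 = 15.14.
Steady-state error to a unit ramp: e_ss = 1/K_v = 0.066.

0.066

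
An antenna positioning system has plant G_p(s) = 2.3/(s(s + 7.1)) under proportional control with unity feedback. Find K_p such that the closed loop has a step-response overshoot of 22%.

From %OS = 100·exp(−πζ/√(1−ζ²)) = 22%, ζ = −ln(0.22)/√(π²+ln²(0.22)) = 0.4342.
Characteristic equation s² + 7.1s + 2.3K_p = 0 gives ζ = 7.1/(2√(2.3K_p)).
Setting ζ = 0.4342: √(2.3K_p) = 7.1/(2·0.4342) = 8.177, so K_p = 66.86/2.3 = 29.1.

K_p = 29.1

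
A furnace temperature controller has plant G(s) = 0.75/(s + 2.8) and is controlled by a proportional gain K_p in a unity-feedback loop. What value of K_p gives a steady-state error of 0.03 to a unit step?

K_p = 121

The loop is type 0, so e_ss(step) = 1/(1 + K_pos) with K_pos = K_p·G(0).
G(0) = 0.2679. Require 1/(1 + K_p·0.2679) = 0.03, so 1 + 0.2679·K_p = 33.33.
K_p = (33.33 − 1)/0.2679 = 121.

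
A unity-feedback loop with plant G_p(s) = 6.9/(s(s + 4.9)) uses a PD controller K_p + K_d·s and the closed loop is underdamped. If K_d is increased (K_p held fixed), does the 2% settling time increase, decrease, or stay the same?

Characteristic equation s² + (4.9 + 6.9K_d)s + 6.9K_p = 0: raising K_d increases ζω_n = (4.9+6.9K_d)/2 while the loop stays underdamped, so T_s ≈ 4/(ζω_n) decreases.

decrease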